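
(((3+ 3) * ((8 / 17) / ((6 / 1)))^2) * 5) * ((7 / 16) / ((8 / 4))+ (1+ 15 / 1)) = 865 / 289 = 2.99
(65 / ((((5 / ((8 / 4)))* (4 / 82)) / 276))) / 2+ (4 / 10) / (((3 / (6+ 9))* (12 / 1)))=441325 / 6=73554.17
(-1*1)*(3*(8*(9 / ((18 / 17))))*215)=-43860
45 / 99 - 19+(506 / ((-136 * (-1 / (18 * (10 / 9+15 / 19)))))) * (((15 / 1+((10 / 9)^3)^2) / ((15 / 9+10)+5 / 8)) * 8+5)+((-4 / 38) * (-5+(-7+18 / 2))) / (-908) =16997294024165254 / 8429598276363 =2016.38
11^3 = 1331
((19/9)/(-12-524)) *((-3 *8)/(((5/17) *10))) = 323/10050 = 0.03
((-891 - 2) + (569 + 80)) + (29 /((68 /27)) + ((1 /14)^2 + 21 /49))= -193299 /833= -232.05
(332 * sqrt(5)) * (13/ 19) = 507.94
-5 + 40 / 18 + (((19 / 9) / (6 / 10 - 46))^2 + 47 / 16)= 10810903 / 66781584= 0.16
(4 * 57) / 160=57 / 40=1.42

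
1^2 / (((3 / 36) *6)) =2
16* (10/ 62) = 80/ 31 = 2.58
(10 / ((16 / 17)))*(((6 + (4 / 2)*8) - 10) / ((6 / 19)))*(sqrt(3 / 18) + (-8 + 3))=-8075 / 4 + 1615*sqrt(6) / 24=-1853.92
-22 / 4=-11 / 2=-5.50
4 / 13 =0.31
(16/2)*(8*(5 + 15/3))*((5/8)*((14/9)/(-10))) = -560/9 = -62.22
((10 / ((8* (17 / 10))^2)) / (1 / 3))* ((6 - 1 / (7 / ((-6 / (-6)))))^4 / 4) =1059660375 / 22204448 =47.72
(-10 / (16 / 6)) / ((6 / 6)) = -3.75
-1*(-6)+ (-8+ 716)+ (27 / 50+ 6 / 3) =35827 / 50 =716.54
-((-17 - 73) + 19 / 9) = 791 / 9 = 87.89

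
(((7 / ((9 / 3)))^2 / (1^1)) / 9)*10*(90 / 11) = 4900 / 99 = 49.49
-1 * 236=-236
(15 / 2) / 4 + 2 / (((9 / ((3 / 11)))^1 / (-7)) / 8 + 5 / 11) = -8611 / 664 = -12.97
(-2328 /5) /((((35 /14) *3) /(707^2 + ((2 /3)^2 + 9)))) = -6982022752 /225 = -31031212.23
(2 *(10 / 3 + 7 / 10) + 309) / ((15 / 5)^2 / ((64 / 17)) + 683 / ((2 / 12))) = 304384 / 3936375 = 0.08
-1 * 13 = -13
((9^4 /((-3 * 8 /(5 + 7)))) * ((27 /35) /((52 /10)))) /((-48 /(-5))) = -295245 /5824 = -50.69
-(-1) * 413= 413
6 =6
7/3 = 2.33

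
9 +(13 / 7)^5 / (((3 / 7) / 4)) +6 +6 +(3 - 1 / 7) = 1657015 / 7203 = 230.05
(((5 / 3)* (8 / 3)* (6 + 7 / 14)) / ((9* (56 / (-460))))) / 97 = -14950 / 54999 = -0.27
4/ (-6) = -2/ 3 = -0.67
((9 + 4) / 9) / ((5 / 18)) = 26 / 5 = 5.20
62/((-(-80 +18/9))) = 31/39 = 0.79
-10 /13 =-0.77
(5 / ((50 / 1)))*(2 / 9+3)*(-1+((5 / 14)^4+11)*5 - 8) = 17112523 / 1152480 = 14.85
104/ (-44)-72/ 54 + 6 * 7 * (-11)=-15368/ 33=-465.70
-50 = -50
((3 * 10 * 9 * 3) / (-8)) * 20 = -2025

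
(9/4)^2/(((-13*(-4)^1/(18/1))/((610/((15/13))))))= 14823/16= 926.44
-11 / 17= -0.65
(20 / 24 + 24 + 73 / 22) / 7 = 929 / 231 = 4.02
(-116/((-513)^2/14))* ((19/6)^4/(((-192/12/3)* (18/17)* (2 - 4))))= -1245811/22674816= -0.05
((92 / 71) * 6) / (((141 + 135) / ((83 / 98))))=83 / 3479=0.02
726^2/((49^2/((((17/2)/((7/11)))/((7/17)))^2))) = 1331662916529/5764801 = 230998.94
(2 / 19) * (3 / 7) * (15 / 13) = 90 / 1729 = 0.05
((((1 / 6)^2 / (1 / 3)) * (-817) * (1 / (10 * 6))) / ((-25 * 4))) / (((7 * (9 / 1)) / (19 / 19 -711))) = -58007 / 453600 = -0.13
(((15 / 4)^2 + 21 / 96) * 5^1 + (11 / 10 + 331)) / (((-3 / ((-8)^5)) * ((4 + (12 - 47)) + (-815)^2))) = 1437184 / 216585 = 6.64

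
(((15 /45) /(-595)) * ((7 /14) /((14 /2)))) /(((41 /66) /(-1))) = 11 /170765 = 0.00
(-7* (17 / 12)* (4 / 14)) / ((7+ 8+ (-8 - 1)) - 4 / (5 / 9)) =85 / 36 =2.36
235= 235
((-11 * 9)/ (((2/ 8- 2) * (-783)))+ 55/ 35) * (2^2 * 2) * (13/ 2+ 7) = 32868/ 203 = 161.91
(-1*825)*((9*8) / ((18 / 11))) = -36300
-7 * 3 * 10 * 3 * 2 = -1260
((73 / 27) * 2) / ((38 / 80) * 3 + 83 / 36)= 5840 / 4029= 1.45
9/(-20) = -0.45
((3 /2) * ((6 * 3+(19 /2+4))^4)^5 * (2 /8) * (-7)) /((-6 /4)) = 6790613759064448017536784535660985607 /4194304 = 1619008483663665775665470000000.00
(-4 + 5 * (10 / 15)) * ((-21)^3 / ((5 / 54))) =333396 / 5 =66679.20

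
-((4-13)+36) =-27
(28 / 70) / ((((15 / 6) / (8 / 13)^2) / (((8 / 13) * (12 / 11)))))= 24576 / 604175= 0.04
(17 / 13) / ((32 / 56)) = 119 / 52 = 2.29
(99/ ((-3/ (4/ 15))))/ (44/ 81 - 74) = 1782/ 14875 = 0.12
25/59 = 0.42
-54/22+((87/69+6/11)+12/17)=248/4301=0.06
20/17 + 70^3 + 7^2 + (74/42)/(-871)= 106670422594/310947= 343050.17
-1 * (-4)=4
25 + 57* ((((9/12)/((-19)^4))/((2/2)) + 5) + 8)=21015985/27436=766.00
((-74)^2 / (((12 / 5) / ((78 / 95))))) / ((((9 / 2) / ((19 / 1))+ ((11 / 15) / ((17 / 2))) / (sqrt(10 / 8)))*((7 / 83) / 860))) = 14868809936370000 / 164776787-2166505465238400*sqrt(5) / 164776787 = 60835974.68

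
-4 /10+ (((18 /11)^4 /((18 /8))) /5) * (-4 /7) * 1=-391598 /512435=-0.76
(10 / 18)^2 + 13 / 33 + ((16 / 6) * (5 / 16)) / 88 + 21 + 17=551879 / 14256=38.71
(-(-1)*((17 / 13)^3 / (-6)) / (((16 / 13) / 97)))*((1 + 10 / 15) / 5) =-476561 / 48672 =-9.79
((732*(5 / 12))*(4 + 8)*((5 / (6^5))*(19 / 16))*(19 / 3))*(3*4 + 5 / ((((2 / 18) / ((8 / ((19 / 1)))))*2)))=492575 / 1296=380.07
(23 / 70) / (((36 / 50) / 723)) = 329.94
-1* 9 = -9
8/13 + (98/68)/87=24301/38454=0.63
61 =61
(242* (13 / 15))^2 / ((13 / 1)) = 761332 / 225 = 3383.70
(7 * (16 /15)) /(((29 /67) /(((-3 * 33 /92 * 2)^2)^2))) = 15017317623 /40576945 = 370.09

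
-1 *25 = -25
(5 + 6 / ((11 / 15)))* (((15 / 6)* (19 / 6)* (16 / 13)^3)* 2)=28211200 / 72501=389.11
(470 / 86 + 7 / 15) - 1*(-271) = 178621 / 645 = 276.93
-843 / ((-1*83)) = 843 / 83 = 10.16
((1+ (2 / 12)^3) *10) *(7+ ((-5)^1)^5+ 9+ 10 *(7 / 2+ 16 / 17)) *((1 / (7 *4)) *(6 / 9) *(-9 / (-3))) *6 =-1345865 / 102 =-13194.75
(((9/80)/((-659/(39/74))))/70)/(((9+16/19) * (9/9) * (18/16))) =-741/6383469400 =-0.00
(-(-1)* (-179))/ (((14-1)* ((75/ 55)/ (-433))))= 852577/ 195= 4372.19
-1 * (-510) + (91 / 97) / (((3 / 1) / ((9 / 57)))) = 940021 / 1843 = 510.05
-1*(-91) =91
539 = 539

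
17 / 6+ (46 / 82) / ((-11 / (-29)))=11669 / 2706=4.31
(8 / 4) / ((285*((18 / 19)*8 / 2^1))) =0.00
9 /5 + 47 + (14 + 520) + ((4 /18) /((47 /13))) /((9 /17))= 11095808 /19035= 582.92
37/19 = 1.95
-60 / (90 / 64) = -128 / 3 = -42.67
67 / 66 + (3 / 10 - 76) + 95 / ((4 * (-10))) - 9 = -113599 / 1320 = -86.06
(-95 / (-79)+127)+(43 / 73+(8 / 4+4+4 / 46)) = 17890423 / 132641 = 134.88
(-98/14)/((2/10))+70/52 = -33.65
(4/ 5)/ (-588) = -1/ 735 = -0.00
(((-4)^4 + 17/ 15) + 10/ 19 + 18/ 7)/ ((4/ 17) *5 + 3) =8825737/ 141645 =62.31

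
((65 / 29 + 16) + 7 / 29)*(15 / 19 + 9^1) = 99696 / 551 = 180.94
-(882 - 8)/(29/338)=-295412/29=-10186.62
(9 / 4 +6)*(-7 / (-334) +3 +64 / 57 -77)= -15257407 / 25384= -601.06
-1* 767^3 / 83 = -451217663 / 83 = -5436357.39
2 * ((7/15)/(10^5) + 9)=13500007/750000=18.00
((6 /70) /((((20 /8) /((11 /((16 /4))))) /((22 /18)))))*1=0.12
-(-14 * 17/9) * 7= 1666/9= 185.11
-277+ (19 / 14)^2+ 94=-35507 / 196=-181.16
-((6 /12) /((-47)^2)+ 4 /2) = -8837 /4418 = -2.00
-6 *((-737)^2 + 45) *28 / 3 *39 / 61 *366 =-7118276256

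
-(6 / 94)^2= -9 / 2209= -0.00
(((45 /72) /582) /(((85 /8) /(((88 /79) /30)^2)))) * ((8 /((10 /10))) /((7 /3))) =7744 /16208969175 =0.00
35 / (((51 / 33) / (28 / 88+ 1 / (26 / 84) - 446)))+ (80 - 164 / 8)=-2201318 / 221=-9960.71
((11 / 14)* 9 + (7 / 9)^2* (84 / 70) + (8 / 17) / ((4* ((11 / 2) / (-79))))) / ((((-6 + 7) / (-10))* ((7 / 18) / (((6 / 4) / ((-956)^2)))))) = -2158579 / 8374395568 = -0.00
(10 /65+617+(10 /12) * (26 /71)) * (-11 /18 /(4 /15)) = -11754490 /8307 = -1415.01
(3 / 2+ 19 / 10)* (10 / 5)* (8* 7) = 1904 / 5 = 380.80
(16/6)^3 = 512/27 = 18.96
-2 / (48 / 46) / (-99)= 23 / 1188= 0.02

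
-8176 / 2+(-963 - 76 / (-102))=-257563 / 51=-5050.25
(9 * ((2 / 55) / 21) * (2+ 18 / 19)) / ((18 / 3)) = 8 / 1045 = 0.01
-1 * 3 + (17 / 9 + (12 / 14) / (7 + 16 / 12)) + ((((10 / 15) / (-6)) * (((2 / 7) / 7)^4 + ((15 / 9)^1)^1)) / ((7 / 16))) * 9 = -43743367588 / 9079561575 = -4.82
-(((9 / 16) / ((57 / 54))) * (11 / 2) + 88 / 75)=-93577 / 22800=-4.10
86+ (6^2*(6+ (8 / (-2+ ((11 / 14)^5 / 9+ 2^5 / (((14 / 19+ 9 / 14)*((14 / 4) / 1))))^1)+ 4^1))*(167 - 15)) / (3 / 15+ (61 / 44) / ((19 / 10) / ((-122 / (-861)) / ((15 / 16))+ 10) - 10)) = 834590490974144299014 / 764305034770297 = 1091959.95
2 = 2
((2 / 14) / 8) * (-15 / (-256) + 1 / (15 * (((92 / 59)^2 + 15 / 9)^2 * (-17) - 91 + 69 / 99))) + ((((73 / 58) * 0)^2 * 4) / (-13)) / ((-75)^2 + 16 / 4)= 4815753941571 / 4616553138411520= 0.00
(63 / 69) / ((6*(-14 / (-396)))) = 4.30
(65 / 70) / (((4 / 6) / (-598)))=-11661 / 14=-832.93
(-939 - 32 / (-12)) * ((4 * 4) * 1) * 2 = -89888 / 3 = -29962.67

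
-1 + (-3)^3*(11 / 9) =-34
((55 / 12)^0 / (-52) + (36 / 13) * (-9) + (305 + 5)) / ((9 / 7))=11529 / 52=221.71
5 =5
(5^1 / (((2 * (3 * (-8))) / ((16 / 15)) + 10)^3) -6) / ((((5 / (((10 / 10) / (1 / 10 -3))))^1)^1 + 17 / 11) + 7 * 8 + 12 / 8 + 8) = -565961 / 4956350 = -0.11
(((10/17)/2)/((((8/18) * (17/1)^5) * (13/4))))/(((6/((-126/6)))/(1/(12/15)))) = -1575/2510307176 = -0.00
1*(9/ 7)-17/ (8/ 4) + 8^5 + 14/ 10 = 2293353/ 70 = 32762.19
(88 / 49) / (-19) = -88 / 931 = -0.09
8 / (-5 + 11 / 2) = 16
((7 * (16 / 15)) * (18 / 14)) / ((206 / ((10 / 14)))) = 24 / 721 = 0.03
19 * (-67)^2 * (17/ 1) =1449947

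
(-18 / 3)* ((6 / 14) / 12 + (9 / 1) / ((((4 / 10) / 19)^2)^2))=-15394168137 / 56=-274895859.59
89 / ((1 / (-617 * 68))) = -3734084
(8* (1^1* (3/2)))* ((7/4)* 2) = 42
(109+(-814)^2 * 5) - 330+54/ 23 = 76193511/ 23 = 3312761.35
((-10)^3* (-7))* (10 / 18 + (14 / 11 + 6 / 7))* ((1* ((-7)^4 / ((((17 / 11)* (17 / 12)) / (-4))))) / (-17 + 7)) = 7149217600 / 867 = 8245925.72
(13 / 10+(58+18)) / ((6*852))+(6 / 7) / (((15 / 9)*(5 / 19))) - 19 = -30471137 / 1789200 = -17.03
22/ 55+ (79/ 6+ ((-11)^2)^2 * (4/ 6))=293227/ 30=9774.23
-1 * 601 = -601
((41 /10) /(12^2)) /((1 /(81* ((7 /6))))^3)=30755781 /1280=24027.95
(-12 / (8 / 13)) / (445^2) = -39 / 396050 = -0.00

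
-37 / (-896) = 37 / 896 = 0.04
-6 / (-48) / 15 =1 / 120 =0.01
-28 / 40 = -7 / 10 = -0.70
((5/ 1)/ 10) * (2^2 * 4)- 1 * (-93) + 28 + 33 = 162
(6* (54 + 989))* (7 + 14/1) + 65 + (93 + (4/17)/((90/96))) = 33551944/255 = 131576.25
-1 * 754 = -754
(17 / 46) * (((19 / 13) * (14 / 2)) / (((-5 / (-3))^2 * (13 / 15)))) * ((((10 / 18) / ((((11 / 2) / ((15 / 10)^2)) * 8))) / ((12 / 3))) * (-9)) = -549423 / 5472896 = -0.10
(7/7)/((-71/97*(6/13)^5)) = -65.23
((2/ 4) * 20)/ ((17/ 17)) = 10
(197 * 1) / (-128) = -1.54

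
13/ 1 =13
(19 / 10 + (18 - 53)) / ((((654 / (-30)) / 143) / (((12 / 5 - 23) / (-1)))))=4875299 / 1090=4472.75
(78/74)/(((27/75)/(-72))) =-7800/37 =-210.81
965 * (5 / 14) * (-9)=-43425 / 14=-3101.79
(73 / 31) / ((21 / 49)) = 511 / 93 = 5.49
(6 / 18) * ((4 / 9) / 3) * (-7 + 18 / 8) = -19 / 81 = -0.23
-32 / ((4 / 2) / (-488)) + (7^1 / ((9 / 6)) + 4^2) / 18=210847 / 27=7809.15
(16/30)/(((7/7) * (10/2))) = 8/75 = 0.11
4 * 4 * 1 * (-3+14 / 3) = 80 / 3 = 26.67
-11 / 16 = -0.69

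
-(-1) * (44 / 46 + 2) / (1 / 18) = 1224 / 23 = 53.22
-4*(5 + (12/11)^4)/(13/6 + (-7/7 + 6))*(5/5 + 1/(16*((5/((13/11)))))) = -251667939/69251930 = -3.63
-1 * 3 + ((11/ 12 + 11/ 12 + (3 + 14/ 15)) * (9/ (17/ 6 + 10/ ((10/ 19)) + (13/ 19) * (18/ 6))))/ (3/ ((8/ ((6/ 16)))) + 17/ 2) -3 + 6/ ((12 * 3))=-252158453/ 45174570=-5.58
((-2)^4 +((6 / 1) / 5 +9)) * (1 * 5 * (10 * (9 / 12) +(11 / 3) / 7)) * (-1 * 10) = -220735 / 21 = -10511.19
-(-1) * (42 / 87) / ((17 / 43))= 602 / 493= 1.22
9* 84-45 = 711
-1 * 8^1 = -8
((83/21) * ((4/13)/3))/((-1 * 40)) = -83/8190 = -0.01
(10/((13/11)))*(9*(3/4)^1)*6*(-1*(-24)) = 106920/13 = 8224.62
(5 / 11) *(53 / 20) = 53 / 44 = 1.20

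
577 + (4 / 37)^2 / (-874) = 345191973 / 598253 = 577.00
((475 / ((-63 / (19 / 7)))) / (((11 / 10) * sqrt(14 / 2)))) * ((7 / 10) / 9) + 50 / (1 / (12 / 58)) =300 / 29 - 9025 * sqrt(7) / 43659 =9.80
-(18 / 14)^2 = -81 / 49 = -1.65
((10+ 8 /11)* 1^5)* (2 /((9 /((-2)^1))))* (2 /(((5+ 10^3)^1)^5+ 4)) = -944 /101499874059684771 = -0.00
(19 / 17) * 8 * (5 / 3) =14.90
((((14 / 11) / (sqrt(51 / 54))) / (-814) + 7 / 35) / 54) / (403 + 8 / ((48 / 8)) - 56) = 1 / 94050 - 7 * sqrt(34) / 477203430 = 0.00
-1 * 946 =-946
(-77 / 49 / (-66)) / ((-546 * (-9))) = 1 / 206388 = 0.00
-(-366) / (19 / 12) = 4392 / 19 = 231.16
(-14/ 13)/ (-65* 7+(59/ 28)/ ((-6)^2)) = 14112/ 5961553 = 0.00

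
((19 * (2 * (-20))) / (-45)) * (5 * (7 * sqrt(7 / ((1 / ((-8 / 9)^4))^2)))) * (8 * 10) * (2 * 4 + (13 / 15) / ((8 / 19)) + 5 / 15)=811677.01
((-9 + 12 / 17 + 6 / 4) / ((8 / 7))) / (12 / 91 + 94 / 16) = -147147 / 148682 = -0.99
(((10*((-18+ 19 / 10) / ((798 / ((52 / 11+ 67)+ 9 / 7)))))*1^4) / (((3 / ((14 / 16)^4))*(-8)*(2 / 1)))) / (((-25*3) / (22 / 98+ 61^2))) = -152818141 / 17121280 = -8.93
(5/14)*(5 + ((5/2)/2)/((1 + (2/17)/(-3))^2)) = 305125/134456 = 2.27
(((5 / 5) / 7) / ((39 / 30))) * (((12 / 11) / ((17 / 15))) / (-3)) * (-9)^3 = 437400 / 17017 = 25.70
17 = 17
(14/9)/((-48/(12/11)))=-7/198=-0.04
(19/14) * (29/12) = 551/168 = 3.28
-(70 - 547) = 477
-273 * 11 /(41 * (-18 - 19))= 1.98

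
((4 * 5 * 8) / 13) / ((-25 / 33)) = -1056 / 65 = -16.25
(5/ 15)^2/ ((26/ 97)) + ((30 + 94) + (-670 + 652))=24901/ 234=106.41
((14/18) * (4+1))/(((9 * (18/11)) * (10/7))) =539/2916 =0.18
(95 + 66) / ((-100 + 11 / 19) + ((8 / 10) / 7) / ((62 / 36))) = -3319015 / 2048197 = -1.62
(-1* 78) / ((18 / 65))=-845 / 3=-281.67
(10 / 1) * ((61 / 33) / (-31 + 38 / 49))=-29890 / 48873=-0.61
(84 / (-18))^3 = -2744 / 27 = -101.63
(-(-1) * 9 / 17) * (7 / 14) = 9 / 34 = 0.26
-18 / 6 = -3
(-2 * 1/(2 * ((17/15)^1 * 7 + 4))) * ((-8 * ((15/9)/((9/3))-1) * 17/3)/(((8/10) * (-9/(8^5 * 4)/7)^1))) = 3119513600/14499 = 215153.71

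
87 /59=1.47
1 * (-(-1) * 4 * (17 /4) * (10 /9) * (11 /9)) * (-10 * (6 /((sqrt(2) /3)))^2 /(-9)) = 37400 /9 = 4155.56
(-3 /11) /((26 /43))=-129 /286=-0.45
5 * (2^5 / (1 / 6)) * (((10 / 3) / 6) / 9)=1600 / 27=59.26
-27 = -27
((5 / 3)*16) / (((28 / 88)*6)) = 13.97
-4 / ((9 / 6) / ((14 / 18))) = -56 / 27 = -2.07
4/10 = 2/5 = 0.40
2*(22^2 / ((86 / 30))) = 337.67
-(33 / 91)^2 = -1089 / 8281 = -0.13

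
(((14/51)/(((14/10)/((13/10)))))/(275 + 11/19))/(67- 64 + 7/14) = 247/934626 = 0.00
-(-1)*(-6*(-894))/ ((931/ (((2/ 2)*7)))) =40.33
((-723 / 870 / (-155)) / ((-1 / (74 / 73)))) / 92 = -8917 / 150942100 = -0.00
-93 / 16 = -5.81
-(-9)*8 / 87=24 / 29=0.83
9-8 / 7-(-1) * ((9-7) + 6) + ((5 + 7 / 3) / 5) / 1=1819 / 105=17.32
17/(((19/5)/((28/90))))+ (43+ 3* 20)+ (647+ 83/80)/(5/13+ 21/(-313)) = 1995651943/930240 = 2145.31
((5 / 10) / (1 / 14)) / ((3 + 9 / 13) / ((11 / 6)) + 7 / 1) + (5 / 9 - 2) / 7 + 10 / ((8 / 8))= 858376 / 81207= 10.57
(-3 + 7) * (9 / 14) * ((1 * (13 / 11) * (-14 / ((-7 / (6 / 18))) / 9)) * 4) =208 / 231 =0.90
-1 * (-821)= 821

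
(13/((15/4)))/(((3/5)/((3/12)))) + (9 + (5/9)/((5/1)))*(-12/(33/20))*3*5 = -98257/99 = -992.49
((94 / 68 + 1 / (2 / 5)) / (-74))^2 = 1089 / 395641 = 0.00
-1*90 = -90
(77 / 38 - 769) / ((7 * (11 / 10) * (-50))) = 5829 / 2926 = 1.99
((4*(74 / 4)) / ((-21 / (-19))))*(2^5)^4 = 1474297856 / 21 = 70204659.81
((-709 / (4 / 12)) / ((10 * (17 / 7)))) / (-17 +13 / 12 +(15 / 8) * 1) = 178668 / 28645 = 6.24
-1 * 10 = -10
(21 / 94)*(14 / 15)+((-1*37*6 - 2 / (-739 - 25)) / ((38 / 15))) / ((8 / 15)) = -4478268353 / 27290080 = -164.10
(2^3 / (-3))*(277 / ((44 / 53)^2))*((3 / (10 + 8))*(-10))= 3890465 / 2178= 1786.26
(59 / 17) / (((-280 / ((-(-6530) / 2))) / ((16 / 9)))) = -77054 / 1071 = -71.95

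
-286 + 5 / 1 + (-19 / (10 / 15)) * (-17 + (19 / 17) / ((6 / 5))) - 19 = 10741 / 68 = 157.96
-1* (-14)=14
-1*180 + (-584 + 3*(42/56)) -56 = -3271/4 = -817.75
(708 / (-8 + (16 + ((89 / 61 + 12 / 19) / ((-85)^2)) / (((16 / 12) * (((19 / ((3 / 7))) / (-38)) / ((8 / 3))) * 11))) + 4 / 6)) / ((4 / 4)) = 11606052150 / 142069579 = 81.69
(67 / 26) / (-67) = -1 / 26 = -0.04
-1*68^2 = -4624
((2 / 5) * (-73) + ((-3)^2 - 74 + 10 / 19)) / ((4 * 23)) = -1.02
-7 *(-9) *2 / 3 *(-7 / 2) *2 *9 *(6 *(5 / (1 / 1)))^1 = -79380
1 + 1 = 2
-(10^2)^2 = -10000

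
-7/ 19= -0.37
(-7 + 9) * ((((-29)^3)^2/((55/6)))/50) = 3568939926/1375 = 2595592.67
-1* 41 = -41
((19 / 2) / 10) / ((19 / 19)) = 19 / 20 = 0.95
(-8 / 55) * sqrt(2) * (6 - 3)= -24 * sqrt(2) / 55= -0.62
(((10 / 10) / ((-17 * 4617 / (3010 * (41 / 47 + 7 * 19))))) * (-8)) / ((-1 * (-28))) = 5411120 / 3688983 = 1.47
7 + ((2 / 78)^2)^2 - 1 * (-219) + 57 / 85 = 44573067832 / 196642485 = 226.67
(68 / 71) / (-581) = -68 / 41251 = -0.00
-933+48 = -885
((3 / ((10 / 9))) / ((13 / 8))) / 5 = 108 / 325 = 0.33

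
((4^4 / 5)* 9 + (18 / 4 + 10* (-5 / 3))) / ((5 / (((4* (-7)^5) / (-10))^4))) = 8591392896796479371672 / 46875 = 183283048464991559.93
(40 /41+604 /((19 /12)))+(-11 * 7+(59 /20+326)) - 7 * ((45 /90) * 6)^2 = 8902401 /15580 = 571.40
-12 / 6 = -2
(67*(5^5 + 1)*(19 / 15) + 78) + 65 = 1327181 / 5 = 265436.20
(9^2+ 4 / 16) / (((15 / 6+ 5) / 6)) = 65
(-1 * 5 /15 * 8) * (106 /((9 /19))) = -16112 /27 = -596.74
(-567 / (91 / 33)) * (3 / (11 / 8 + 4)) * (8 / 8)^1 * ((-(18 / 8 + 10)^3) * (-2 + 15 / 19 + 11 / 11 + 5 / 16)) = 29246247261 / 1359488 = 21512.69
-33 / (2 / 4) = -66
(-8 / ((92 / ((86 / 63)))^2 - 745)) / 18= -7396 / 63188091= -0.00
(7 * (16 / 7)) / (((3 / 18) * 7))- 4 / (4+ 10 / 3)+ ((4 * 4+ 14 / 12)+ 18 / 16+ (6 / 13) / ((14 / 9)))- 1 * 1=738911 / 24024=30.76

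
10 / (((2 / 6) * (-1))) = -30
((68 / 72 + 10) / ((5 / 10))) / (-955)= -0.02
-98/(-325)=98/325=0.30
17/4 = 4.25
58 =58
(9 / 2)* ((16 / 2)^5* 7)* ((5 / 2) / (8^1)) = 322560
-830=-830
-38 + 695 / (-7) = -961 / 7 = -137.29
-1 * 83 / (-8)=83 / 8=10.38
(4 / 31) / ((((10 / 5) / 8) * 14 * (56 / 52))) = 52 / 1519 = 0.03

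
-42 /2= -21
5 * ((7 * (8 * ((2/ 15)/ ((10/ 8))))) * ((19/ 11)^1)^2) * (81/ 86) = 2183328/ 26015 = 83.93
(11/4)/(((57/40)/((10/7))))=1100/399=2.76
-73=-73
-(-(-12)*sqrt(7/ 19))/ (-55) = 0.13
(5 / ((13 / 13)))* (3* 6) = 90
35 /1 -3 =32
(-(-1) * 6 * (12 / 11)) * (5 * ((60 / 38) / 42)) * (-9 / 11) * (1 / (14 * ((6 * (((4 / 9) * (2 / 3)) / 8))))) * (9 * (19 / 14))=-164025 / 41503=-3.95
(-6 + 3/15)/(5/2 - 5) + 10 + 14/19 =13.06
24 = 24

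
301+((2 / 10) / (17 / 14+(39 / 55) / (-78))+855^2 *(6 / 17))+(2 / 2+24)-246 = 2035805949 / 7888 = 258088.99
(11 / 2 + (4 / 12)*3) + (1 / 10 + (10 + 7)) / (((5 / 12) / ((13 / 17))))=32201 / 850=37.88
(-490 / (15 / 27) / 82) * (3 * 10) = -13230 / 41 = -322.68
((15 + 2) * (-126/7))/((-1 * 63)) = 34/7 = 4.86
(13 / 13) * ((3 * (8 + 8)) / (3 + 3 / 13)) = 104 / 7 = 14.86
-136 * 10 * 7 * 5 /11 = -47600 /11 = -4327.27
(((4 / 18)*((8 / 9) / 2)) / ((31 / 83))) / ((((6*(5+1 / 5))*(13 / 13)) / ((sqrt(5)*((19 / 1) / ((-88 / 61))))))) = -480985*sqrt(5) / 4308876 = -0.25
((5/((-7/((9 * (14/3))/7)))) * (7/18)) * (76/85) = -76/51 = -1.49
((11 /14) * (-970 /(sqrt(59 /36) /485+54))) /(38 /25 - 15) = 60989373225000 /58250738737219 - 388121250 * sqrt(59) /58250738737219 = 1.05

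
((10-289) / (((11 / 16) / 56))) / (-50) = 124992 / 275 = 454.52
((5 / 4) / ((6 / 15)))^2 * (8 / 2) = 625 / 16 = 39.06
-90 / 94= -45 / 47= -0.96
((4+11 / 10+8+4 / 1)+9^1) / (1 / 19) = 4959 / 10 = 495.90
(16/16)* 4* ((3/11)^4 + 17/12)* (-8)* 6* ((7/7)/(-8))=499738/14641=34.13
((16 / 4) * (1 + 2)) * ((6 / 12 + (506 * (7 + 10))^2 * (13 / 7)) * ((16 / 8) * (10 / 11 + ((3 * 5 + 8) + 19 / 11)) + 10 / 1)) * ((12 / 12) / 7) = 7780067642484 / 539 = 14434262787.54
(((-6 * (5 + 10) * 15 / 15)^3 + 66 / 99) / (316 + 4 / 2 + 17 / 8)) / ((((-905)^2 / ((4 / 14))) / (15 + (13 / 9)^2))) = -0.01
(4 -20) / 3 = -16 / 3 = -5.33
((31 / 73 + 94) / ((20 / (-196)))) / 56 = -48251 / 2920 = -16.52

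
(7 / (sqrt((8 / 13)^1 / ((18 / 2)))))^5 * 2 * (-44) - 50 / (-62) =25 / 31 - 7592343759 * sqrt(26) / 32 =-1209797154.85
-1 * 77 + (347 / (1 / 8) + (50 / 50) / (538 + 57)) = 1605906 / 595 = 2699.00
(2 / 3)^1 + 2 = 8 / 3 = 2.67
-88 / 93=-0.95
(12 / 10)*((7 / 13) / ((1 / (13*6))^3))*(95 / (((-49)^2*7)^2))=4161456 / 40353607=0.10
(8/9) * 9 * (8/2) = 32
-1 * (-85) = 85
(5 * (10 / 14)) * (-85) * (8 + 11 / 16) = -295375 / 112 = -2637.28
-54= -54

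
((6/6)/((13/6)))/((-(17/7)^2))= -294/3757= -0.08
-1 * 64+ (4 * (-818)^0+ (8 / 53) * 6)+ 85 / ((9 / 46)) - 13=172841 / 477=362.35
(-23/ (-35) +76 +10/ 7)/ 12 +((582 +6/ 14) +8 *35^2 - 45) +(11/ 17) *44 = 24686327/ 2380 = 10372.41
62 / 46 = 31 / 23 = 1.35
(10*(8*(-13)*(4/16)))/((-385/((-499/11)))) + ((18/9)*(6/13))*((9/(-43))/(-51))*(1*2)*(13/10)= -94809448/3095785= -30.63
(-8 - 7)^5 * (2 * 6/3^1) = -3037500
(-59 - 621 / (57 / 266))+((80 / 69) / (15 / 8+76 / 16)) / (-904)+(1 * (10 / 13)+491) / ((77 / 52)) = -83523037357 / 31819557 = -2624.90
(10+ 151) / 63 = 23 / 9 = 2.56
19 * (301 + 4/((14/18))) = 40717/7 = 5816.71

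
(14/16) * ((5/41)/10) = 7/656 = 0.01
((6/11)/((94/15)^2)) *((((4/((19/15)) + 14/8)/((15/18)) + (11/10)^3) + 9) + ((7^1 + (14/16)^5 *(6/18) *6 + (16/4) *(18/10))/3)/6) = 35860638963/151283630080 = 0.24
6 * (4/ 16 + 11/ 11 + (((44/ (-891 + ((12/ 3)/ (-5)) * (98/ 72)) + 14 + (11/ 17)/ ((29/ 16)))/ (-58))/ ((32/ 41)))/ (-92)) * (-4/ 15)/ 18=-1058949754813/ 9504425998080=-0.11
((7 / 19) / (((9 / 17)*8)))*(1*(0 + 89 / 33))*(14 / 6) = 0.55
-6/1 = -6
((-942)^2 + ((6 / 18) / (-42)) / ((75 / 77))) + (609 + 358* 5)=1201180039 / 1350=889762.99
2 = 2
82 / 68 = 41 / 34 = 1.21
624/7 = 89.14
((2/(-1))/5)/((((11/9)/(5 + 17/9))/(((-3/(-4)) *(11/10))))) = -93/50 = -1.86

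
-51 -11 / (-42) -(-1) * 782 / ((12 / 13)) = 5575 / 7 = 796.43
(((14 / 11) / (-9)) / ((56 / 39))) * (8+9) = -221 / 132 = -1.67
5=5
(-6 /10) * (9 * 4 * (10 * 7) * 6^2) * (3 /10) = -81648 /5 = -16329.60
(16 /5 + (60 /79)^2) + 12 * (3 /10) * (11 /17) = 647854 /106097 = 6.11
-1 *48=-48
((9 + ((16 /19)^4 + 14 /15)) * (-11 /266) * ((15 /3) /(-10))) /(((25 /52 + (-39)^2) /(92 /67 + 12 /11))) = 481623715352 /1378167225441405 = 0.00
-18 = -18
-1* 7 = -7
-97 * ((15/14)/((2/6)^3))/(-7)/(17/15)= 589275/1666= 353.71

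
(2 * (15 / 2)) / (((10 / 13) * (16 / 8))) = 9.75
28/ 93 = 0.30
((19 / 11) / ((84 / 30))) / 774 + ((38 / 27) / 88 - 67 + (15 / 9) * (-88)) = -19099658 / 89397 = -213.65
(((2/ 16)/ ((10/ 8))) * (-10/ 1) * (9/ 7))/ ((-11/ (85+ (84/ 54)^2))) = 7081/ 693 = 10.22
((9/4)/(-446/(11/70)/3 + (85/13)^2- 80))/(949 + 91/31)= -119691/49793948200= -0.00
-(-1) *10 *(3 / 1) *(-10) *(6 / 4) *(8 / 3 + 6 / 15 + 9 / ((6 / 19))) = -14205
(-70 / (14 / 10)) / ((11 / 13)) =-650 / 11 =-59.09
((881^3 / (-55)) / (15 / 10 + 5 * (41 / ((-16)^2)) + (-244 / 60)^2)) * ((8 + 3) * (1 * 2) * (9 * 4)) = -567169281239040 / 1085101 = -522688008.99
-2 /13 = -0.15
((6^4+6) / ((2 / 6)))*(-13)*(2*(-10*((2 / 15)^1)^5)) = 722176 / 16875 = 42.80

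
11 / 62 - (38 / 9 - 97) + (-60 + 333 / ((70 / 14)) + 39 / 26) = 140972 / 1395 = 101.06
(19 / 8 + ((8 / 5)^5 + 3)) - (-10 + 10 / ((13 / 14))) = 4904747 / 325000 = 15.09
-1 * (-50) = 50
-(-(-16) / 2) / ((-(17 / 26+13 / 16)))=1664 / 305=5.46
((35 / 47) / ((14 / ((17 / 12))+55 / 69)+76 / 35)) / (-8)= -1436925 / 198374968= -0.01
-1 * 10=-10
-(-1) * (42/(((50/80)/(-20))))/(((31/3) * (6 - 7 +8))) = -576/31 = -18.58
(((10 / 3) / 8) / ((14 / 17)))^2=7225 / 28224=0.26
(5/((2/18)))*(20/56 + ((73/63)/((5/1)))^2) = 81533/4410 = 18.49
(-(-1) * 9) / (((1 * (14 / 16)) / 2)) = 144 / 7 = 20.57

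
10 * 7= 70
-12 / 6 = -2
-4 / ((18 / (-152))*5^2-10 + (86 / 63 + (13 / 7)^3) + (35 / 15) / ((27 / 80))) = -8446032 / 3638933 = -2.32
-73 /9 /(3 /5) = -365 /27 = -13.52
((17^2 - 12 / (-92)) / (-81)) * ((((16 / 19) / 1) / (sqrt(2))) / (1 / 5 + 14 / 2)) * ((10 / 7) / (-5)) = 1000 * sqrt(2) / 16767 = 0.08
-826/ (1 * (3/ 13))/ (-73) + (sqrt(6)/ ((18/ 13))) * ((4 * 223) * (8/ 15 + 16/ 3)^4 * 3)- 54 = -1088/ 219 + 347703369728 * sqrt(6)/ 151875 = 5607868.86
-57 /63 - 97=-2056 /21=-97.90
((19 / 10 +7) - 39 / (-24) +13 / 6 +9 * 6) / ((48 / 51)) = 136051 / 1920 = 70.86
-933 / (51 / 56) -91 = -18963 / 17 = -1115.47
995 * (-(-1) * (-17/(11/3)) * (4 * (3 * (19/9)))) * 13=-16712020/11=-1519274.55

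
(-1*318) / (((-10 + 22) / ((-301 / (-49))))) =-2279 / 14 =-162.79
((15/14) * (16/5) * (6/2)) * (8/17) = 576/119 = 4.84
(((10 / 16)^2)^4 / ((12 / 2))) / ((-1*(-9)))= 390625 / 905969664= 0.00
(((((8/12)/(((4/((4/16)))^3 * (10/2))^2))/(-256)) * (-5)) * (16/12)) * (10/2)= 1/4831838208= 0.00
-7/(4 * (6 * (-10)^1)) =7/240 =0.03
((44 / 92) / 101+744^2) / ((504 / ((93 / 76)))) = 5694541187 / 4237152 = 1343.95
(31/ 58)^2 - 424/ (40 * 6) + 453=22783649/ 50460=451.52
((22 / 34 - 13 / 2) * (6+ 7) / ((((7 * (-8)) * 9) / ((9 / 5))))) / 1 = 2587 / 9520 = 0.27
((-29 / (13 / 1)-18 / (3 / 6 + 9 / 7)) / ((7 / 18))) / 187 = -72018 / 425425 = -0.17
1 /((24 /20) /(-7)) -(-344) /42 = 33 /14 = 2.36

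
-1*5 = -5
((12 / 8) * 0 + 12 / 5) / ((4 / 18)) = 54 / 5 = 10.80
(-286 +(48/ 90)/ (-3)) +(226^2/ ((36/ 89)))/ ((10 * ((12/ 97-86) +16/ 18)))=-2903053657/ 6677460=-434.75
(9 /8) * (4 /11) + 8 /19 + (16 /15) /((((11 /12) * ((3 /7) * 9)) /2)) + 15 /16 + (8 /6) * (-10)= -4948831 /451440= -10.96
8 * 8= 64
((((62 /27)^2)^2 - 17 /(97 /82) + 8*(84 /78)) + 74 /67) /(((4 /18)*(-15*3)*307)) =-103956686698 /13784255720469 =-0.01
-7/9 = -0.78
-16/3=-5.33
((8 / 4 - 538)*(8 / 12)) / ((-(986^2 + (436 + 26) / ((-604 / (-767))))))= 323744 / 881341107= 0.00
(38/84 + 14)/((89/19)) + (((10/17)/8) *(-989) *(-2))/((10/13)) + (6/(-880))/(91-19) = 7163740603/37280320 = 192.16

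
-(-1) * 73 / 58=73 / 58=1.26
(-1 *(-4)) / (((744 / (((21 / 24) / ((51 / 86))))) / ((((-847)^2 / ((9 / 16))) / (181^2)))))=431880218 / 1398468807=0.31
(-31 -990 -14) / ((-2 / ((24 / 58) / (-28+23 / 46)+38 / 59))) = 6126579 / 18821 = 325.52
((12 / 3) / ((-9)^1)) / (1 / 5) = -20 / 9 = -2.22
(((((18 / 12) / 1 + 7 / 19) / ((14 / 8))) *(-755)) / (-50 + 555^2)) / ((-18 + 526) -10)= -10721 / 2039841615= -0.00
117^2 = 13689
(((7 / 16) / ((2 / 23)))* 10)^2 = 648025 / 256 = 2531.35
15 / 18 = 5 / 6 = 0.83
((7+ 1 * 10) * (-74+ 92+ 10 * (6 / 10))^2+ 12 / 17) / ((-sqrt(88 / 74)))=-83238 * sqrt(407) / 187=-8980.02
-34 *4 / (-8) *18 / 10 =153 / 5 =30.60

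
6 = 6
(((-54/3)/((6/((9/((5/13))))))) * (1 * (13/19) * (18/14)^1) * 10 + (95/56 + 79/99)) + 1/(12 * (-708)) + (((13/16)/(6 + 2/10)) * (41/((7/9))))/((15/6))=-26214170877/42813232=-612.29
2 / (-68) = -1 / 34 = -0.03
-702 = -702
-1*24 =-24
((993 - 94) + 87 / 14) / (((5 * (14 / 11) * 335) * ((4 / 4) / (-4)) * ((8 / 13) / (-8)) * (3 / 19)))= 34432541 / 246225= 139.84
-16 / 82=-8 / 41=-0.20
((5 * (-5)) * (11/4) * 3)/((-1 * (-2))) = -825/8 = -103.12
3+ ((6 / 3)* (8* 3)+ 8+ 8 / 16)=119 / 2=59.50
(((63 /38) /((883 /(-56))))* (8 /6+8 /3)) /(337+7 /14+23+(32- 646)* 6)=14112 /111516719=0.00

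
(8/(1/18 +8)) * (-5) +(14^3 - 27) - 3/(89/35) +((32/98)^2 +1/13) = 218403283057/80560753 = 2711.04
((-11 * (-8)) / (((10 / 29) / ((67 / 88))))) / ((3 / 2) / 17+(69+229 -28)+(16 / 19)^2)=11924191 / 16618835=0.72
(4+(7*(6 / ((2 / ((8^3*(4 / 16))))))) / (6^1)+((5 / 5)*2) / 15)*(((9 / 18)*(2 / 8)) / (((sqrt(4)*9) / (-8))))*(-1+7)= -6782 / 45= -150.71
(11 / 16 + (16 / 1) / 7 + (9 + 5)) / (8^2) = 1901 / 7168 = 0.27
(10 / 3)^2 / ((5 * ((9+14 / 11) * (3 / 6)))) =440 / 1017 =0.43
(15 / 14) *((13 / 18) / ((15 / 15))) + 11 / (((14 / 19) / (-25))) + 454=6851 / 84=81.56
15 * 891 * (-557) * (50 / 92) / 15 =-12407175 / 46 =-269721.20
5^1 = 5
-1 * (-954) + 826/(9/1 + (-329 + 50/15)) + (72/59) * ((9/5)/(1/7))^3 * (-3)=-892879143/140125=-6372.02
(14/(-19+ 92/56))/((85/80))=-3136/4131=-0.76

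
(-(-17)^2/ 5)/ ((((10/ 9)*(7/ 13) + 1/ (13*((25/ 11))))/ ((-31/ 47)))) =5241015/ 86903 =60.31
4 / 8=1 / 2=0.50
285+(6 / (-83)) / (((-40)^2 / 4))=4730997 / 16600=285.00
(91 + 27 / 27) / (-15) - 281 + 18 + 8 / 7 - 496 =-80219 / 105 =-763.99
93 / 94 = 0.99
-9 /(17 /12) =-108 /17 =-6.35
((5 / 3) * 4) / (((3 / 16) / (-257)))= -82240 / 9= -9137.78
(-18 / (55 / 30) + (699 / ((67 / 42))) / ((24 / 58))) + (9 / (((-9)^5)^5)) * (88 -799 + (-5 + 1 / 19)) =2343658146095345032912910589127 / 2233939004810891511233288166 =1049.11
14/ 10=7/ 5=1.40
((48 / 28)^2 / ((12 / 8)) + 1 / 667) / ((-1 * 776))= -64081 / 25362008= -0.00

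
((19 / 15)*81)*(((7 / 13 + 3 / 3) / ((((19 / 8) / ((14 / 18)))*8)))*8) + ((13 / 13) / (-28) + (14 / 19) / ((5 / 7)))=1821957 / 34580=52.69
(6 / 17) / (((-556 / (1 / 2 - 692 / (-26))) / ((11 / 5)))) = -4653 / 122876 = -0.04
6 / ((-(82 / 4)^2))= -24 / 1681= -0.01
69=69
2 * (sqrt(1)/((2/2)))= 2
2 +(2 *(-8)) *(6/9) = -26/3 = -8.67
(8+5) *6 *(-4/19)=-16.42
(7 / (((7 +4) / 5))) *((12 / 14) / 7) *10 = 300 / 77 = 3.90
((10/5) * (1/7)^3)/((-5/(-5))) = 2/343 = 0.01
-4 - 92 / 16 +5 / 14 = -263 / 28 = -9.39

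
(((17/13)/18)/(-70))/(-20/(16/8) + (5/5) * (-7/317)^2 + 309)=-1708313/492157738800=-0.00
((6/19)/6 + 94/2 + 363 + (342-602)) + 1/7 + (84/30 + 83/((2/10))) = 377717/665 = 568.00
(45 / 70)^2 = 81 / 196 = 0.41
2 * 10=20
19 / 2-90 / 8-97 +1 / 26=-5133 / 52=-98.71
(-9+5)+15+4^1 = 15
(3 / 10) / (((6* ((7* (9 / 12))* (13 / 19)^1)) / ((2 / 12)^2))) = 19 / 49140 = 0.00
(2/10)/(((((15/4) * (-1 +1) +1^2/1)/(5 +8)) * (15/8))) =104/75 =1.39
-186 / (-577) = 186 / 577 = 0.32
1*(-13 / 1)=-13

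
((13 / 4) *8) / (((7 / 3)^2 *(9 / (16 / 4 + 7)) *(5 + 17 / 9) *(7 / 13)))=16731 / 10633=1.57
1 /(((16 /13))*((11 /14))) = 91 /88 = 1.03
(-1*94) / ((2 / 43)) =-2021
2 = 2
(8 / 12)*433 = 866 / 3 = 288.67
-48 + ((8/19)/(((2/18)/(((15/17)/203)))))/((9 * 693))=-727029032/15146439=-48.00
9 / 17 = 0.53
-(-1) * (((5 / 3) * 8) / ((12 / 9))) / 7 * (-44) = -440 / 7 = -62.86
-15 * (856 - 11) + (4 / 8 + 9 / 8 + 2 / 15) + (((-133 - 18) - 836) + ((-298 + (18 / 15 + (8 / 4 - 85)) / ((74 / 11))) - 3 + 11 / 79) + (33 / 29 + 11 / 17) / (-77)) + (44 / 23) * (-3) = -389188244063167 / 27840873480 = -13979.02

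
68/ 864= 17/ 216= 0.08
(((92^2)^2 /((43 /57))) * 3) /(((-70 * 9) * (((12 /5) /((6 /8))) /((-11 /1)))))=1554465.62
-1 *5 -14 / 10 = -32 / 5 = -6.40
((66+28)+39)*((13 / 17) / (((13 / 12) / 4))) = 6384 / 17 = 375.53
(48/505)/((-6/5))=-8/101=-0.08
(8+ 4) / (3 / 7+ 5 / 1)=42 / 19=2.21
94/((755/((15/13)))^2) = 846/3853369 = 0.00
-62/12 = -31/6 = -5.17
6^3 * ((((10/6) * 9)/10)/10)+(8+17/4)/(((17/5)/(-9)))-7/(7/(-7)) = 2371/340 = 6.97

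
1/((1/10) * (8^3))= 5/256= 0.02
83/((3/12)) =332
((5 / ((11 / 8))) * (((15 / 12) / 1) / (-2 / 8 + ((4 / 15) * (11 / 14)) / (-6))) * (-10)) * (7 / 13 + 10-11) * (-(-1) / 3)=-24.54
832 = 832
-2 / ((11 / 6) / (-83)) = 996 / 11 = 90.55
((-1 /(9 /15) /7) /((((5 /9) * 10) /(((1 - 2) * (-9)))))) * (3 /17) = -81 /1190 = -0.07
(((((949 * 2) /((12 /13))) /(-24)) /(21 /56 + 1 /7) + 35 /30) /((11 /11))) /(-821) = 42875 /214281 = 0.20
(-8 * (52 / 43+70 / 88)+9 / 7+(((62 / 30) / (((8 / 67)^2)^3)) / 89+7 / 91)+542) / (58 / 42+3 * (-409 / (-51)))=2186963616066107269 / 6514572528189440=335.70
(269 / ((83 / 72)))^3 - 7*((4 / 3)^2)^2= 588489328684288 / 46314747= 12706305.59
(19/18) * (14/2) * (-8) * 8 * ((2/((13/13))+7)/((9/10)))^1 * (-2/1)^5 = 1361920/9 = 151324.44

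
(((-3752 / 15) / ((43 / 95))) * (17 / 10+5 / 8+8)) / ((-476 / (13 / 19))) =359723 / 43860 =8.20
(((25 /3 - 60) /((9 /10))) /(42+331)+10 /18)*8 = 32360 /10071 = 3.21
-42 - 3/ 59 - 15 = -3366/ 59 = -57.05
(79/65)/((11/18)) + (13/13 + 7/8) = 3.86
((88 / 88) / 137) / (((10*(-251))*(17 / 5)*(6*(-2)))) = 1 / 14029896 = 0.00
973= 973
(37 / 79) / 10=37 / 790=0.05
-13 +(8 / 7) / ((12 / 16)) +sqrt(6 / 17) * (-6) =-241 / 21 - 6 * sqrt(102) / 17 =-15.04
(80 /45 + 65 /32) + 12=4553 /288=15.81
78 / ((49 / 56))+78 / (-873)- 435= -704693 / 2037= -345.95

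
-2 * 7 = -14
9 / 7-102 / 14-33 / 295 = -1803 / 295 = -6.11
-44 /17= -2.59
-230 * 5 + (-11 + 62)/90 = -34483/30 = -1149.43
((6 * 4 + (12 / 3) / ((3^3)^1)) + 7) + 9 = 1084 / 27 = 40.15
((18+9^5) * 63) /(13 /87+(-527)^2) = 323746227 /24162436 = 13.40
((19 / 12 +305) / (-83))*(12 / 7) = -3679 / 581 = -6.33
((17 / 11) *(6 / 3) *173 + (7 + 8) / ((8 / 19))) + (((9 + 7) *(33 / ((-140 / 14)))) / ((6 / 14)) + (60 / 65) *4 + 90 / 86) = 111147133 / 245960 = 451.89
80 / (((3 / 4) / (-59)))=-18880 / 3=-6293.33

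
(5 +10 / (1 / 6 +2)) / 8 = 125 / 104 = 1.20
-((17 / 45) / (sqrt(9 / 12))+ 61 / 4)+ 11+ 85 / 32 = -2.03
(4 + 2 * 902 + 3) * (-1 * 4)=-7244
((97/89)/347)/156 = 97/4817748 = 0.00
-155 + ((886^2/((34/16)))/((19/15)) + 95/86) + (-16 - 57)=8094856021/27778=291412.49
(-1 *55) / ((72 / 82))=-2255 / 36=-62.64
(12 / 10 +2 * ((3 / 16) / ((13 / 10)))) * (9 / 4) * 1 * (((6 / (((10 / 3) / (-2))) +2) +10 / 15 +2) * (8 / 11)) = 9288 / 3575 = 2.60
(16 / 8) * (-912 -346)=-2516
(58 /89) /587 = 0.00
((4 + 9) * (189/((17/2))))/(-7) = -702/17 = -41.29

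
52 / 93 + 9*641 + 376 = 571537 / 93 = 6145.56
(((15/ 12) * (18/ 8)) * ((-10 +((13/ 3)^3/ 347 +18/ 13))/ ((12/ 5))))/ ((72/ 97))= -2475359975/ 187080192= -13.23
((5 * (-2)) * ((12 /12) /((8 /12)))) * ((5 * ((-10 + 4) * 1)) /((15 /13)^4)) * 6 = 114244 /75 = 1523.25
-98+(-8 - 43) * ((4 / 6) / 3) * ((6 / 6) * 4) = -430 / 3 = -143.33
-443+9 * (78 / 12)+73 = -623 / 2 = -311.50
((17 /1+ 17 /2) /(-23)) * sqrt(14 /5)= -51 * sqrt(70) /230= -1.86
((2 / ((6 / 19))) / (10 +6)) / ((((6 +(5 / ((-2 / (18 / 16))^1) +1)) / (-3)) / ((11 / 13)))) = -0.24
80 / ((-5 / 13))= -208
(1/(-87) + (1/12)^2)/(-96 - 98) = 19/810144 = 0.00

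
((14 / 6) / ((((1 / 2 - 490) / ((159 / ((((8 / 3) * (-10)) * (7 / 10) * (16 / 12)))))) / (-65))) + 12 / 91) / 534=-877829 / 253725472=-0.00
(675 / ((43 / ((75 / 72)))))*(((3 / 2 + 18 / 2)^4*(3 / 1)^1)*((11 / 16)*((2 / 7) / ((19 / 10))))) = 25786096875 / 418304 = 61644.39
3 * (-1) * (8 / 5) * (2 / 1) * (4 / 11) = -192 / 55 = -3.49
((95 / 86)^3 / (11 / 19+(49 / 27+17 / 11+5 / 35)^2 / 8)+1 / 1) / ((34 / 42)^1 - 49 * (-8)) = 3796338771517278 / 910427204001973457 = 0.00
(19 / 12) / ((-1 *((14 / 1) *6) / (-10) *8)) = 95 / 4032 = 0.02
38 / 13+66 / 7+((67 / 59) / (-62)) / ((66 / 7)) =271322393 / 21969948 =12.35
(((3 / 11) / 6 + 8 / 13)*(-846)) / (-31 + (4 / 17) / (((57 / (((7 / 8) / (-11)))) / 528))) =25822881 / 1439867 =17.93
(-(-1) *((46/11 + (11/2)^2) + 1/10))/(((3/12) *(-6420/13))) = -923/3300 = -0.28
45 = 45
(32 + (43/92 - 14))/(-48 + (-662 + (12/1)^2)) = -1699/52072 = -0.03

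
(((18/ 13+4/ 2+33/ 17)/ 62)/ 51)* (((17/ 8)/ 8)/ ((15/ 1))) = 1177/ 39461760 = 0.00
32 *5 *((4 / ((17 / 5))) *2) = 6400 / 17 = 376.47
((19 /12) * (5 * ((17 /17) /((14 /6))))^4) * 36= 2885625 /2401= 1201.84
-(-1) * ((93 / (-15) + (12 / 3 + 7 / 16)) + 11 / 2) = 299 / 80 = 3.74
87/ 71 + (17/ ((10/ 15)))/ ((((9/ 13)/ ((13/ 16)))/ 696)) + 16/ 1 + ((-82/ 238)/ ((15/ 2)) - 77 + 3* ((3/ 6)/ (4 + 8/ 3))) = 21057937217/ 1013880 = 20769.65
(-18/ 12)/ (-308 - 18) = 3/ 652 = 0.00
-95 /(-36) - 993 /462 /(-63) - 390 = -835077 /2156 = -387.33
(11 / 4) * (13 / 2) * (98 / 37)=7007 / 148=47.34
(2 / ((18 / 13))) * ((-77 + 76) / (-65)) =1 / 45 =0.02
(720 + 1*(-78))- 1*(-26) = 668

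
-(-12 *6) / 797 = 72 / 797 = 0.09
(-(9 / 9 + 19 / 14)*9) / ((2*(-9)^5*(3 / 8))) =22 / 45927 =0.00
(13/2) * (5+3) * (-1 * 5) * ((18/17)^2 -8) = 516880/289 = 1788.51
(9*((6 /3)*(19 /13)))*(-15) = -5130 /13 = -394.62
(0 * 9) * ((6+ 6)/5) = 0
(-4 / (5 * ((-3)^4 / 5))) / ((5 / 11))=-44 / 405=-0.11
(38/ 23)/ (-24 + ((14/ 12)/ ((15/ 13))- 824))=-3420/ 1753267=-0.00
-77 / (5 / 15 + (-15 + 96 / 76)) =4389 / 764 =5.74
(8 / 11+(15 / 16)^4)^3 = 1263785953496597747 / 374643194001883136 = 3.37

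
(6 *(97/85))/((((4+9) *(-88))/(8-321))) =91083/48620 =1.87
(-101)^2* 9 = 91809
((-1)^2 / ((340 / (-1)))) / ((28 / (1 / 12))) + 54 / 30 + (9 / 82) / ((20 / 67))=10153039 / 4683840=2.17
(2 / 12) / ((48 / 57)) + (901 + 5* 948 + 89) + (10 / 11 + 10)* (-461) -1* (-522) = 1291601 / 1056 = 1223.11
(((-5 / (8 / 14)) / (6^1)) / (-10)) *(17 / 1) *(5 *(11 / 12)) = 11.36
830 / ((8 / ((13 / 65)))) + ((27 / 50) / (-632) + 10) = 971673 / 31600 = 30.75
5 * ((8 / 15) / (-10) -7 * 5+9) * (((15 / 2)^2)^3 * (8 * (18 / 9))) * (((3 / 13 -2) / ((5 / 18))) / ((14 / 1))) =30715048125 / 182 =168764000.69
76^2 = 5776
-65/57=-1.14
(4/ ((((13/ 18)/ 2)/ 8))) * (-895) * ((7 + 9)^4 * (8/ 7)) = -540561899520/ 91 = -5940240654.07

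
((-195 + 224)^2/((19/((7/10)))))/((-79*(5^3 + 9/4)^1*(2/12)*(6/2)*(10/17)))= -200158/19100225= -0.01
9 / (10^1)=9 / 10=0.90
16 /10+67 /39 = 647 /195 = 3.32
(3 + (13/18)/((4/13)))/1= 385/72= 5.35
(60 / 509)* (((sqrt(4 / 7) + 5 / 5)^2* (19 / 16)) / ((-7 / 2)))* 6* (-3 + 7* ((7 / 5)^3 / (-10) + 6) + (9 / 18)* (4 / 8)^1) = -175540563 / 12470500 - 15958233* sqrt(7) / 3117625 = -27.62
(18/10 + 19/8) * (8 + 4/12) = 835/24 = 34.79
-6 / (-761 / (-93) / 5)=-3.67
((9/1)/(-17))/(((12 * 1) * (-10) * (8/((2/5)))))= 3/13600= 0.00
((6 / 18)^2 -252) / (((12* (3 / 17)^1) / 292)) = -34732.68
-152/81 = -1.88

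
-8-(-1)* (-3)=-11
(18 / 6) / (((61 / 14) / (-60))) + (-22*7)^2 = 1444156 / 61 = 23674.69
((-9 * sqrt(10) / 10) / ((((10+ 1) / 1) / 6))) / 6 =-0.26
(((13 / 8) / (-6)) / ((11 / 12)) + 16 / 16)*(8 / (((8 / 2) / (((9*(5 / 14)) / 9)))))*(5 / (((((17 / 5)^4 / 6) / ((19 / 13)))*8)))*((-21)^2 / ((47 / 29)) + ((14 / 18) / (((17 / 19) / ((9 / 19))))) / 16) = 1247419171875 / 222088352512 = 5.62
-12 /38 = -6 /19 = -0.32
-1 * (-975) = 975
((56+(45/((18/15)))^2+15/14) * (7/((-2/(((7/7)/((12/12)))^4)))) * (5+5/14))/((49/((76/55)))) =-11677305/15092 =-773.74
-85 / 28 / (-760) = 17 / 4256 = 0.00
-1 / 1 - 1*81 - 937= -1019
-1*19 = -19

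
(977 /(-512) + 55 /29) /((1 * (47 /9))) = -1557 /697856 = -0.00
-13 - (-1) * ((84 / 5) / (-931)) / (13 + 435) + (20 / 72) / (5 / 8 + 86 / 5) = -6205767331 / 477938160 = -12.98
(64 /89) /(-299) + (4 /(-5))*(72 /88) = -961516 /1463605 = -0.66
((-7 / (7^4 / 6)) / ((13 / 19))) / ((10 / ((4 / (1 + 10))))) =-228 / 245245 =-0.00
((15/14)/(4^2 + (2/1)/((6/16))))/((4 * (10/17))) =153/7168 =0.02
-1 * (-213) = 213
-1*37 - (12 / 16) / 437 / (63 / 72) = -113189 / 3059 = -37.00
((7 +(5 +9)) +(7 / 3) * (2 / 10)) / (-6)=-161 / 45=-3.58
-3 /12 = -1 /4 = -0.25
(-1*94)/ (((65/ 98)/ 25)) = -46060/ 13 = -3543.08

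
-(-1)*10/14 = 0.71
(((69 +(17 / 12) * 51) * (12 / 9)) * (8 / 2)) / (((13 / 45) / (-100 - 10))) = -3729000 / 13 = -286846.15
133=133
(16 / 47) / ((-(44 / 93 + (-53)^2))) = -1488 / 12280207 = -0.00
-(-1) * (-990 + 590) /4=-100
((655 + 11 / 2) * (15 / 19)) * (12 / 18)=6605 / 19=347.63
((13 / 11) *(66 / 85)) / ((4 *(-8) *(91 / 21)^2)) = -27 / 17680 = -0.00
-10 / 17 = -0.59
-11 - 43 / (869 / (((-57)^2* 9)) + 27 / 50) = -72030677 / 832957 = -86.48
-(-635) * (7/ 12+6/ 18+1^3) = 14605/ 12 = 1217.08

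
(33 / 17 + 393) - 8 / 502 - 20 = 1599806 / 4267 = 374.93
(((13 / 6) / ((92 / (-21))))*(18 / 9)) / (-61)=91 / 5612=0.02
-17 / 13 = -1.31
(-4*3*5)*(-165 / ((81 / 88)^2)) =8518400 / 729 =11685.05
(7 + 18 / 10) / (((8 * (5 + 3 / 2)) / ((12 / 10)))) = 66 / 325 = 0.20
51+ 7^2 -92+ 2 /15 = 122 /15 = 8.13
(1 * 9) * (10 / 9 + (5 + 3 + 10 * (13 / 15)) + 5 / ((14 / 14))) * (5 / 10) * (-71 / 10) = -2911 / 4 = -727.75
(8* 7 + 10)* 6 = 396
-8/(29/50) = -400/29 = -13.79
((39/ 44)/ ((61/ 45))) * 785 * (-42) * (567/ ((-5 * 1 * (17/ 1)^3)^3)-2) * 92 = 143473439965836958614/ 36169302331585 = 3966718.48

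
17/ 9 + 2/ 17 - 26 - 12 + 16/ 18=-5371/ 153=-35.10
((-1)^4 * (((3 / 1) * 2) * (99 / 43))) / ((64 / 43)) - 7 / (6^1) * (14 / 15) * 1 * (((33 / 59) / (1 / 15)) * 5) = -68717 / 1888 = -36.40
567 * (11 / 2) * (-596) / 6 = -309771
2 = 2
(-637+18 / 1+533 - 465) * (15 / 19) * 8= -3480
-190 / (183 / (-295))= 56050 / 183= 306.28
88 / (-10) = -44 / 5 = -8.80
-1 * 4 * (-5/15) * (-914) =-3656/3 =-1218.67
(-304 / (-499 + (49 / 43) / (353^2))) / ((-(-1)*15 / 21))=712638871 / 835542270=0.85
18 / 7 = 2.57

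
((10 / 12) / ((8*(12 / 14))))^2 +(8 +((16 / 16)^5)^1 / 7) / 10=2406779 / 2903040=0.83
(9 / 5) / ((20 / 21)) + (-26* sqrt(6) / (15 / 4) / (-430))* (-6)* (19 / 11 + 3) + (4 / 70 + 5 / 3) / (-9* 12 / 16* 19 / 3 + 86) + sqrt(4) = 1427717 / 363300 -5408* sqrt(6) / 11825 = 2.81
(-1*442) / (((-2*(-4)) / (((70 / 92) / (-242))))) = 7735 / 44528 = 0.17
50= 50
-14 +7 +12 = 5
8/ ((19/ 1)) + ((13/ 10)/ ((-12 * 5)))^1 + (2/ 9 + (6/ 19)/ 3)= 0.73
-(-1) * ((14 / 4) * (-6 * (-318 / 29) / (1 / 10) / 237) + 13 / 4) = 118823 / 9164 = 12.97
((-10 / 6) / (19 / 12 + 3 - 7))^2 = 400 / 841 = 0.48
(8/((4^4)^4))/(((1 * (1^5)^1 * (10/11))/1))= 11/5368709120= 0.00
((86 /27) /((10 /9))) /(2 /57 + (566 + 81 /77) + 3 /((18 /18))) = 62909 /12510560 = 0.01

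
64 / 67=0.96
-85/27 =-3.15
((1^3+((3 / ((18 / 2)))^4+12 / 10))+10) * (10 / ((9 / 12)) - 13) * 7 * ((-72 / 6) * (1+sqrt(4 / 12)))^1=-138488 / 405 - 138488 * sqrt(3) / 1215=-539.37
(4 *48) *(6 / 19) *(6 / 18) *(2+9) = 4224 / 19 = 222.32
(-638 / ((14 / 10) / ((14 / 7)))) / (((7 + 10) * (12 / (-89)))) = 141955 / 357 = 397.63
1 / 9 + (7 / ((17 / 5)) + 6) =1250 / 153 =8.17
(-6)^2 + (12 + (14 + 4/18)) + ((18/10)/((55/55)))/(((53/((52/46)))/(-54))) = 3299476/54855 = 60.15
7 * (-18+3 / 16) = -124.69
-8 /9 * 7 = -56 /9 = -6.22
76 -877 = -801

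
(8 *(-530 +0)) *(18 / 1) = -76320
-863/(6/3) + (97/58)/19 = -237708/551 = -431.41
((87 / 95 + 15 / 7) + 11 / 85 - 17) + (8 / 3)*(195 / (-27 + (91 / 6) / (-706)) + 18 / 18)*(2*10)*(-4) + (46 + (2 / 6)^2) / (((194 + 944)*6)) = 1312.38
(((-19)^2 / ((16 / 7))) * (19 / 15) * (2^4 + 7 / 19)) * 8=785897 / 30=26196.57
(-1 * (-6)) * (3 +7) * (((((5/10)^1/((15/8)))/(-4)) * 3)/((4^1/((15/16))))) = -45/16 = -2.81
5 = 5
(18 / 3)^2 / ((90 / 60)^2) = 16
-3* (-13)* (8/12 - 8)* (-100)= 28600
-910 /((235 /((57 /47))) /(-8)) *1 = 82992 /2209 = 37.57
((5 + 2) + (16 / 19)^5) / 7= 18381269 / 17332693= 1.06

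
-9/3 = -3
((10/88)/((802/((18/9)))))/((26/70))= 175/229372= 0.00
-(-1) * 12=12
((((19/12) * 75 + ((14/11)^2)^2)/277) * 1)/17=0.03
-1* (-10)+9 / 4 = 49 / 4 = 12.25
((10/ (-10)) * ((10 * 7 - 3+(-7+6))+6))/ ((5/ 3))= -216/ 5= -43.20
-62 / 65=-0.95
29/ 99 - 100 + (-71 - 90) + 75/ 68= -1747655/ 6732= -259.60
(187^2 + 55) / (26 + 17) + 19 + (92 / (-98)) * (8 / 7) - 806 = 389945 / 14749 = 26.44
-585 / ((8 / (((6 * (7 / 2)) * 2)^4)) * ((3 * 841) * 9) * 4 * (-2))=1252.60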